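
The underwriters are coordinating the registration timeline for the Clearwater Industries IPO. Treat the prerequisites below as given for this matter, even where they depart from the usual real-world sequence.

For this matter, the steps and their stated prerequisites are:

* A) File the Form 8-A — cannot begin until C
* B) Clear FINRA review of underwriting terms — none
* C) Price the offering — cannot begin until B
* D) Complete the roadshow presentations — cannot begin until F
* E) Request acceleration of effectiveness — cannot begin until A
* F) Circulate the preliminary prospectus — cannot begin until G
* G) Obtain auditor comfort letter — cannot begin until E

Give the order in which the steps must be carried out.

B → C → A → E → G → F → D

B is the only step with nothing outstanding, so it goes first.
That leaves C as the only ready step → C.
A needed C, now all done → A.
E needed A, now all done → E.
G needed E, now all done → G.
F needed G, now all done → F.
Next only D has its prerequisites met → D.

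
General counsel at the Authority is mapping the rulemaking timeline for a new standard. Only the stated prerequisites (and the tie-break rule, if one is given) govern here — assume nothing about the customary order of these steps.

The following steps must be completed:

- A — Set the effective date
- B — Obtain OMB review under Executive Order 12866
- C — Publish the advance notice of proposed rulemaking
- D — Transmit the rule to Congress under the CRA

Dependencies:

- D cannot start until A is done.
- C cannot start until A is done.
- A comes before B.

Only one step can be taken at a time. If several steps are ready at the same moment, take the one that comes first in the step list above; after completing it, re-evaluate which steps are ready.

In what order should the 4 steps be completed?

A → B → C → D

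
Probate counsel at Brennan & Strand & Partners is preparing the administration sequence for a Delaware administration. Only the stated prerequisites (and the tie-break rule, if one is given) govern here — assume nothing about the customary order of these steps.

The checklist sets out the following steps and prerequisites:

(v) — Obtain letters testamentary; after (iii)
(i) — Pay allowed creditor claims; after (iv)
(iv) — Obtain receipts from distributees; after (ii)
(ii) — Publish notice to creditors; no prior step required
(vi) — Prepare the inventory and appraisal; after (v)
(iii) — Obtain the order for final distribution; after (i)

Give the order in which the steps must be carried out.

Only (ii) has no prerequisites, so it is first.
(iv) needed (ii), now all done → (iv).
(i) is the only step now ready → (i).
That leaves (iii) as the only ready step → (iii).
Next only (v) has its prerequisites met → (v).
(vi) needed (v), now all done → (vi).

(ii) → (iv) → (i) → (iii) → (v) → (vi)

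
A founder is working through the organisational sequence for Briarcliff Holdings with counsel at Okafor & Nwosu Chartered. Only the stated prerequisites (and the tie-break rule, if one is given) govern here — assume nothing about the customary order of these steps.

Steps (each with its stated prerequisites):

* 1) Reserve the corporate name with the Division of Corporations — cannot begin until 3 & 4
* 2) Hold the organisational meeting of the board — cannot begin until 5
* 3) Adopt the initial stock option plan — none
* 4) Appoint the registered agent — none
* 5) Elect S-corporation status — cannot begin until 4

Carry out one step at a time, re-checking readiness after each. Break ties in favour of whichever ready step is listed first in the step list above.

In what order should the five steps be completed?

3 and 4 have no prerequisites; 3 is listed earlier, so 3 is first.
Next only 4 has its prerequisites met → 4.
Now 1 and 5 have their prerequisites met. 1 is listed earlier, so 1 next.
Next only 5 has its prerequisites met → 5.
Next only 2 has its prerequisites met → 2.

3, 4, 1, 5, 2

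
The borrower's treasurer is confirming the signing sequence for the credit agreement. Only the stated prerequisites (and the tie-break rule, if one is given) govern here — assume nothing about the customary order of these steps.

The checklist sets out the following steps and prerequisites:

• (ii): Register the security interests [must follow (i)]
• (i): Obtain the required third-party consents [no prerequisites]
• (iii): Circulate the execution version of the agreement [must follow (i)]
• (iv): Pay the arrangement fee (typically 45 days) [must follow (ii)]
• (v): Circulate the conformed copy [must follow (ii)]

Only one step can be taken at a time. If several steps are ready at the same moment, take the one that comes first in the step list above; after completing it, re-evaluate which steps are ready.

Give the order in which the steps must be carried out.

Only (i) has no prerequisites, so it is first.
Ready: (ii) and (iii). (ii) is listed earlier → (ii).
Ready: (iii), (iv) and (v). (iii) is listed earlier → (iii).
Now (iv) and (v) have their prerequisites met. (iv) is listed earlier, so (iv) next.
(v) needed (ii), now all done → (v).

(i) (ii) (iii) (iv) (v)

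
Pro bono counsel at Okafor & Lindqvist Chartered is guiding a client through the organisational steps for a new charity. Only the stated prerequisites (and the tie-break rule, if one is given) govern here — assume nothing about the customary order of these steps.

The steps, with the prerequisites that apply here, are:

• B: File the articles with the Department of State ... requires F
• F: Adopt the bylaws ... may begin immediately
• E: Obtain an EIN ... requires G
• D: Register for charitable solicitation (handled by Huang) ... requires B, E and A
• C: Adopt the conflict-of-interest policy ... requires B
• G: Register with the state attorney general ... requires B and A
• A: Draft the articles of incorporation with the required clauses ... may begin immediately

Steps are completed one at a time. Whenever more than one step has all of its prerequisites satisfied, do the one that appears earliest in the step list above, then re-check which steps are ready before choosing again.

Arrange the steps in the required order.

F → B → C → A → G → E → D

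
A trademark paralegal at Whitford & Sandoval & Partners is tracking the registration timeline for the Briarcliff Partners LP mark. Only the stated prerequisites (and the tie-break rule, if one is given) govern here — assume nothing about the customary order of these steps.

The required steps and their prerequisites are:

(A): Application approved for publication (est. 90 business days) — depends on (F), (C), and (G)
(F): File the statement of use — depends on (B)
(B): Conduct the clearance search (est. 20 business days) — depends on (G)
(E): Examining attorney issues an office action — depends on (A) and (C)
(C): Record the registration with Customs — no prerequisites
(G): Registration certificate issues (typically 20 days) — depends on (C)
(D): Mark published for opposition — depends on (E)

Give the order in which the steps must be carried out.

(C), (G), (B), (F), (A), (E), (D)

Only (C) has no prerequisites, so it is first.
(G) is the only step now ready → (G).
(B) needed (G), now all done → (B).
(F) is the only step now ready → (F).
(A) is the only step now ready → (A).
(E) needed (A) and (C), now all done → (E).
Next only (D) has its prerequisites met → (D).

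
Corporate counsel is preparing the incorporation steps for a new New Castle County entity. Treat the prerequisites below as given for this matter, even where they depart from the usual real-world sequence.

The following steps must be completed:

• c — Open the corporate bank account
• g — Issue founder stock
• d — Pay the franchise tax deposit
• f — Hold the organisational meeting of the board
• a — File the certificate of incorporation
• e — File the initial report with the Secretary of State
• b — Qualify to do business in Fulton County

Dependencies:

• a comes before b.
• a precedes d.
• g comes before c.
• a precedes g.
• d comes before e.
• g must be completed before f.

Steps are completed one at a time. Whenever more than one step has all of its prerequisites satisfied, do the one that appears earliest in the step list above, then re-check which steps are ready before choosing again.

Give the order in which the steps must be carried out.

a g c d f e b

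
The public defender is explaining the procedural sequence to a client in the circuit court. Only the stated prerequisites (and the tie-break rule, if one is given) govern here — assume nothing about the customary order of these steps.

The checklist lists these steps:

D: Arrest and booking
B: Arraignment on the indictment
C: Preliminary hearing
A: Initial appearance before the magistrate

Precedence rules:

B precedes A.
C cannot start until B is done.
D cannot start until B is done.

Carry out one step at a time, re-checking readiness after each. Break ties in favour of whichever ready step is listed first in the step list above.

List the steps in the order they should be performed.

B D C A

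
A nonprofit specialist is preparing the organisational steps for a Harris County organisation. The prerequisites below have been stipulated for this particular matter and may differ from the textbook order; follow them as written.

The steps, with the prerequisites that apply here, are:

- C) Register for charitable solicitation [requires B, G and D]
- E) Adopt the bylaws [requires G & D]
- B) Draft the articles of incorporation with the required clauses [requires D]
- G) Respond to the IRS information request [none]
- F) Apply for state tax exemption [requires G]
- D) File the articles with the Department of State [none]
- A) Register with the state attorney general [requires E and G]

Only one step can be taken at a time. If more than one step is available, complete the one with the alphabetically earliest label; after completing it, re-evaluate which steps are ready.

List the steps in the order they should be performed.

D, B, G, C, E, A, F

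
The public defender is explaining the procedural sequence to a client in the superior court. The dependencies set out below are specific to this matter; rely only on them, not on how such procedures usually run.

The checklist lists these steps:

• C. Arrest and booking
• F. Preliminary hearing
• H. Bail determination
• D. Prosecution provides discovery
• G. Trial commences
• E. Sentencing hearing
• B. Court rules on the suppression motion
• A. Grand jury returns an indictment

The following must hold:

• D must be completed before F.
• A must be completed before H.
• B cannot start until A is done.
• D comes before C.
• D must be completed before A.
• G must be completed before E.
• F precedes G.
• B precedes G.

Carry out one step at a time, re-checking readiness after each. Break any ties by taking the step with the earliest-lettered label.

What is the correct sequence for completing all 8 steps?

D A B C F G E H

Only D has no prerequisites, so it is first.
A, C and F are all available; A has the earlier label → A.
B and H now also ready, so the ready set is {B, C, F, H}; B has the earlier label → B.
Now C, F and H have their prerequisites met. C has the earlier label, so C next.
F and H are both available; F has the earlier label → F.
G now also ready, so the ready set is {G, H}; G has the earlier label → G.
E now also ready, so the ready set is {E, H}; E has the earlier label → E.
H needed A, now all done → H.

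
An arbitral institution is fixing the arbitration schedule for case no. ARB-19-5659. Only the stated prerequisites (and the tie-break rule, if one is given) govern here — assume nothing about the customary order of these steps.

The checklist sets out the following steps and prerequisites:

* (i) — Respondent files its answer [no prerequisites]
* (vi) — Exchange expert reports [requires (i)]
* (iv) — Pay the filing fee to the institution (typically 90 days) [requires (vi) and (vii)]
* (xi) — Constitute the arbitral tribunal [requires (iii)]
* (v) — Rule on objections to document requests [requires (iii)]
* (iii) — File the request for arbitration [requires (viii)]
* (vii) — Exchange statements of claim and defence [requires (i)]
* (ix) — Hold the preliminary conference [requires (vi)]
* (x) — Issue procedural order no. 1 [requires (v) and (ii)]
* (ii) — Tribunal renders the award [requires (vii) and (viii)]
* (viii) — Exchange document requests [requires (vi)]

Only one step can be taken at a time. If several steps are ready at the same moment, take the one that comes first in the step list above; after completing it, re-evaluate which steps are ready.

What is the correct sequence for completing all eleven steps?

(i) is the only step with nothing outstanding, so it goes first.
Now (vi) and (vii) have their prerequisites met. (vi) is listed earlier, so (vi) next.
(ix) and (viii) now also ready, so the ready set is {(vii), (ix), (viii)}; (vii) is listed earlier → (vii).
(iv), (ix) and (viii) are all available; (iv) is listed earlier → (iv).
Ready: (ix) and (viii). (ix) is listed earlier → (ix).
(viii) needed (vi), now all done → (viii).
Now (iii) and (ii) have their prerequisites met. (iii) is listed earlier, so (iii) next.
Ready: (xi), (v) and (ii). (xi) is listed earlier → (xi).
Ready: (v) and (ii). (v) is listed earlier → (v).
Next only (ii) has its prerequisites met → (ii).
(x) is the only step now ready → (x).

(i), (vi), (vii), (iv), (ix), (viii), (iii), (xi), (v), (ii), (x)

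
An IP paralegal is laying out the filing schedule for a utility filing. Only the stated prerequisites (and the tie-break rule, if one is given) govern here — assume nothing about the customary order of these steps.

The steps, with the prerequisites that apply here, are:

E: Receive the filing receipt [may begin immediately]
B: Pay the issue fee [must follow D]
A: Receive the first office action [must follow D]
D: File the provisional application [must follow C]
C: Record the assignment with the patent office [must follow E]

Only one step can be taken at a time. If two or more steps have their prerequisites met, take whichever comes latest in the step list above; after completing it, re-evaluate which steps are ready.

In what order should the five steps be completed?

Only E has no prerequisites, so it is first.
That leaves C as the only ready step → C.
D needed C, now all done → D.
Now A and B have their prerequisites met. A is listed later, so A next.
Next only B has its prerequisites met → B.

E, C, D, A, B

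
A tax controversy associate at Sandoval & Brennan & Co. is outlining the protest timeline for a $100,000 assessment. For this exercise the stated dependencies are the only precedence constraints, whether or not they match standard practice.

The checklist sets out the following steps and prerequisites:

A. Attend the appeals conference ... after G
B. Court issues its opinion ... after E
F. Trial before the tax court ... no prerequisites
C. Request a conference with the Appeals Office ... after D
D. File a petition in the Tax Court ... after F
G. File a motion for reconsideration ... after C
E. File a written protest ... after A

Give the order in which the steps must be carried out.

F is the only step with nothing outstanding, so it goes first.
D needed F, now all done → D.
Next only C has its prerequisites met → C.
G needed C, now all done → G.
A needed G, now all done → A.
E is the only step now ready → E.
B needed E, now all done → B.

F, D, C, G, A, E, B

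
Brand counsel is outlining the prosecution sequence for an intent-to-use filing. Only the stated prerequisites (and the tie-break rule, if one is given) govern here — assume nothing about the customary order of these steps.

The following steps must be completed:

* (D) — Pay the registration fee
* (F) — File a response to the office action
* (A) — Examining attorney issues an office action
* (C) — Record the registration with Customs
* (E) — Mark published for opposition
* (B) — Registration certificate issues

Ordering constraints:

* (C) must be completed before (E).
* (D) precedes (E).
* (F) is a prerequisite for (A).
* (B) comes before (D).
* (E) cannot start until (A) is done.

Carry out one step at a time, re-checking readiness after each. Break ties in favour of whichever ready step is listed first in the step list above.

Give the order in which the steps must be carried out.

(F) → (A) → (C) → (B) → (D) → (E)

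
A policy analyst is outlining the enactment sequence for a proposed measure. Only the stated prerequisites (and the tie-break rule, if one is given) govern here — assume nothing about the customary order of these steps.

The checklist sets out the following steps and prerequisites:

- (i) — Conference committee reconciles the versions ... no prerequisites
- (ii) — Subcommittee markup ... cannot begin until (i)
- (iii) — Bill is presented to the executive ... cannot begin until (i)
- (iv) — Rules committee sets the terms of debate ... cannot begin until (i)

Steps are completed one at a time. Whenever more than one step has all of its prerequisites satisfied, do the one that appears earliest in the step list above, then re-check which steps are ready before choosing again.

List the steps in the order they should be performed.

(i) → (ii) → (iii) → (iv)

(i) is the only step with nothing outstanding, so it goes first.
Ready: (ii), (iii) and (iv). (ii) is listed earlier → (ii).
Ready: (iii) and (iv). (iii) is listed earlier → (iii).
(iv) needed (i), now all done → (iv).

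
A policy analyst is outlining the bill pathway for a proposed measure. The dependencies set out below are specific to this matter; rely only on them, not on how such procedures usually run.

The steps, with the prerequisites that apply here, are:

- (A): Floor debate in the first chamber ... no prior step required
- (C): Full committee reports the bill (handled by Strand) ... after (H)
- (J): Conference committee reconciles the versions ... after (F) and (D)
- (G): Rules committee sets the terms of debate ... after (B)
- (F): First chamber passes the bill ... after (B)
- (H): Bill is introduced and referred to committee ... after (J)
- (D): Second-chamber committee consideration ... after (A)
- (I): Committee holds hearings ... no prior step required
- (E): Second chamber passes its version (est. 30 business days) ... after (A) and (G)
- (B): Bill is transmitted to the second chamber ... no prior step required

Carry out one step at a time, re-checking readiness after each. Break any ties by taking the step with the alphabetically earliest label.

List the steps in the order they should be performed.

Nothing is required for (A), (B) and (I). (A) has the earlier label → (A) first.
(D) now also ready, so the ready set is {(B), (D), (I)}; (B) has the earlier label → (B).
Now (D), (F), (G) and (I) have their prerequisites met. (D) has the earlier label, so (D) next.
Ready: (F), (G) and (I). (F) has the earlier label → (F).
Now (G), (I) and (J) have their prerequisites met. (G) has the earlier label, so (G) next.
(E), (I) and (J) are all available; (E) has the earlier label → (E).
(I) and (J) are both available; (I) has the earlier label → (I).
(J) needed (D) and (F), now all done → (J).
(H) needed (J), now all done → (H).
(C) needed (H), now all done → (C).

(A) (B) (D) (F) (G) (E) (I) (J) (H) (C)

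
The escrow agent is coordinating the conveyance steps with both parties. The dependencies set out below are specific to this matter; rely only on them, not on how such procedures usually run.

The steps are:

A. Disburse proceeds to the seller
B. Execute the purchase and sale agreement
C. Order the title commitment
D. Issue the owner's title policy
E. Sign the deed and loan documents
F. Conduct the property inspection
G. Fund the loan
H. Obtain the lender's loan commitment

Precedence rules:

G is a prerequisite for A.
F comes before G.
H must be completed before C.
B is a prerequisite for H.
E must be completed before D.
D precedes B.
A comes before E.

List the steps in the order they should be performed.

F has no prerequisites → F first.
Next only G has its prerequisites met → G.
Next only A has its prerequisites met → A.
E needed A, now all done → E.
That leaves D as the only ready step → D.
That leaves B as the only ready step → B.
Next only H has its prerequisites met → H.
Next only C has its prerequisites met → C.

F, G, A, E, D, B, H, C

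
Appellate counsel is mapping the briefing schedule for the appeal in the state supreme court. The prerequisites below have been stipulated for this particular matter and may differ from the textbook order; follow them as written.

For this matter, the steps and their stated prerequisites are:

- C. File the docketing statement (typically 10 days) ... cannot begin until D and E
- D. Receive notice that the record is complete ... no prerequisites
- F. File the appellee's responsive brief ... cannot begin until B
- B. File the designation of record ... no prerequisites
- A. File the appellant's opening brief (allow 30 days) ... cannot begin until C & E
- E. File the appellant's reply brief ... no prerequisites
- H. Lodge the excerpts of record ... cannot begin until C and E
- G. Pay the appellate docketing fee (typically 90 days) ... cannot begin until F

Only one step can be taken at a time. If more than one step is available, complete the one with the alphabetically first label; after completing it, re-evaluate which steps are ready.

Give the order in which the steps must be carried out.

B, D, E, C, A, F, G, H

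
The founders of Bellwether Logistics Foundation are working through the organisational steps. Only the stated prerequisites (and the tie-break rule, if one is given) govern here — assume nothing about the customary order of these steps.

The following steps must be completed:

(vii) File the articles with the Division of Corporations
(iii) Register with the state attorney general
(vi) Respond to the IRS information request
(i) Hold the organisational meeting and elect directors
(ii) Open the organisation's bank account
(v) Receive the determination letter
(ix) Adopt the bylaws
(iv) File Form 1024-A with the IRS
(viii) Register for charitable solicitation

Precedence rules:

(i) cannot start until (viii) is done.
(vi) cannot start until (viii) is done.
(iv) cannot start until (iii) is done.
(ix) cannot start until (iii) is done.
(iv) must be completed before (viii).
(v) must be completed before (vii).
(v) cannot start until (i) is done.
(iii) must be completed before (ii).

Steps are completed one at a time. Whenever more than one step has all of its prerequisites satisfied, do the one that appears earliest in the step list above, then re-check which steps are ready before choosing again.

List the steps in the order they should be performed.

(iii) → (ii) → (ix) → (iv) → (viii) → (vi) → (i) → (v) → (vii)

Only (iii) has no prerequisites, so it is first.
Ready: (ii), (ix) and (iv). (ii) is listed earlier → (ii).
Ready: (ix) and (iv). (ix) is listed earlier → (ix).
Next only (iv) has its prerequisites met → (iv).
That leaves (viii) as the only ready step → (viii).
(vi) and (i) are both available; (vi) is listed earlier → (vi).
(i) needed (viii), now all done → (i).
(v) is the only step now ready → (v).
(vii) needed (v), now all done → (vii).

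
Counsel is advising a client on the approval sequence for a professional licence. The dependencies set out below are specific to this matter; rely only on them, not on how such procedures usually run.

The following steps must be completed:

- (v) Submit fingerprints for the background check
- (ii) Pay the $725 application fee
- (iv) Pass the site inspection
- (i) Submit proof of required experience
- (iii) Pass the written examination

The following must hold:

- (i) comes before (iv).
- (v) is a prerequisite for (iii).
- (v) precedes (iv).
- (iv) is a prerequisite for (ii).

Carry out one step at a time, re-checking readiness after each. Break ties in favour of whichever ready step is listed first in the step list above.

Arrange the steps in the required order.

(v) and (i) have no prerequisites; (v) is listed earlier, so (v) is first.
Ready: (i) and (iii). (i) is listed earlier → (i).
Ready: (iv) and (iii). (iv) is listed earlier → (iv).
(ii) and (iii) are both available; (ii) is listed earlier → (ii).
(iii) needed (v), now all done → (iii).

(v), (i), (iv), (ii), (iii)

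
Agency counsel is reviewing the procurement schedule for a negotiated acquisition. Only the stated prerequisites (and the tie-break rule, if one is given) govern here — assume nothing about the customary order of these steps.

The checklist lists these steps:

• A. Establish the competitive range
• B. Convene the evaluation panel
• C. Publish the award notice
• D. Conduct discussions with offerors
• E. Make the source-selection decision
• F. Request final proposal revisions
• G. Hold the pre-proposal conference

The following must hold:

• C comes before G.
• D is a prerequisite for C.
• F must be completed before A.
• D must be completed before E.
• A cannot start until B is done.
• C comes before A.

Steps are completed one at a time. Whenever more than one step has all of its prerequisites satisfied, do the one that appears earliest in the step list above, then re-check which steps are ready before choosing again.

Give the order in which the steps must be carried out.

B, D, C, E, F, A, G

B, D and F have no prerequisites; B is listed earlier, so B is first.
Ready: D and F. D is listed earlier → D.
Now C, E and F have their prerequisites met. C is listed earlier, so C next.
E, F and G are all available; E is listed earlier → E.
Ready: F and G. F is listed earlier → F.
A and G are both available; A is listed earlier → A.
Next only G has its prerequisites met → G.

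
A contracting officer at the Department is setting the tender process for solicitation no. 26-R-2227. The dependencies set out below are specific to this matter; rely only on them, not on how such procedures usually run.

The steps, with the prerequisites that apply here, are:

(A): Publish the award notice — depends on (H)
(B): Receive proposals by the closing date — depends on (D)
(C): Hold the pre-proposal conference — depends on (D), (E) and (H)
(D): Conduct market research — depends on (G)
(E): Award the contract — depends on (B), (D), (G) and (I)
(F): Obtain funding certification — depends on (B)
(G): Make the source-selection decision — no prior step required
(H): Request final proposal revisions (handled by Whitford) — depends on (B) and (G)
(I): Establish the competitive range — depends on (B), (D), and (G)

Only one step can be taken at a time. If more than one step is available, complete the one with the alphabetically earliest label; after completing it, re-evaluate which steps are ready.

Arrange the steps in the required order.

Only (G) has no prerequisites, so it is first.
(D) is the only step now ready → (D).
Next only (B) has its prerequisites met → (B).
(F), (H) and (I) are all available; (F) has the earlier label → (F).
Now (H) and (I) have their prerequisites met. (H) has the earlier label, so (H) next.
(A) and (I) are both available; (A) has the earlier label → (A).
(I) needed (B), (D) and (G), now all done → (I).
(E) needed (B), (D), (G) and (I), now all done → (E).
Next only (C) has its prerequisites met → (C).

(G) → (D) → (B) → (F) → (H) → (A) → (I) → (E) → (C)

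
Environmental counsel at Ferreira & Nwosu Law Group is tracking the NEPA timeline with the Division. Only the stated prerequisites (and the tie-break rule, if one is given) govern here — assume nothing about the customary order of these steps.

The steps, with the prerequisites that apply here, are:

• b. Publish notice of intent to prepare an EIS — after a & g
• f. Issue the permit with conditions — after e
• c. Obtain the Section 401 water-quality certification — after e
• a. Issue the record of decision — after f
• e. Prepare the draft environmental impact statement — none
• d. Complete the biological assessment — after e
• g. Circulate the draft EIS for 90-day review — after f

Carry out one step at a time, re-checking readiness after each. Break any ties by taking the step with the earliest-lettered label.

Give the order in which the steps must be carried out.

e → c → d → f → a → g → b

e has no prerequisites → e first.
c, d and f are all available; c has the earlier label → c.
d and f are both available; d has the earlier label → d.
f is the only step now ready → f.
Now a and g have their prerequisites met. a has the earlier label, so a next.
Next only g has its prerequisites met → g.
b is the only step now ready → b.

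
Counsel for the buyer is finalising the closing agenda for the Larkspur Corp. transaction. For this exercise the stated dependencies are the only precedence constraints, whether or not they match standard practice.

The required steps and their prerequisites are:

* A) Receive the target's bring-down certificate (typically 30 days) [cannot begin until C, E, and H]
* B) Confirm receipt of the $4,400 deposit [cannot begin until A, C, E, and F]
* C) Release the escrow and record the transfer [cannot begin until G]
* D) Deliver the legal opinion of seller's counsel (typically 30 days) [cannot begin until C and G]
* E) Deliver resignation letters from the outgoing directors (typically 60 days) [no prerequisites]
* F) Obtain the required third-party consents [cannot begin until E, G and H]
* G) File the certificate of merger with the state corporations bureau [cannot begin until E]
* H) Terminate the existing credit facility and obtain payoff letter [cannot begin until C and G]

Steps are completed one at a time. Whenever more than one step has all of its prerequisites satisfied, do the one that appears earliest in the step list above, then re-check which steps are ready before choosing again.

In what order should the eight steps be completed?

E, G, C, D, H, A, F, B

Only E has no prerequisites, so it is first.
G is the only step now ready → G.
C is the only step now ready → C.
D and H are both available; D is listed earlier → D.
That leaves H as the only ready step → H.
A and F are both available; A is listed earlier → A.
That leaves F as the only ready step → F.
B is the only step now ready → B.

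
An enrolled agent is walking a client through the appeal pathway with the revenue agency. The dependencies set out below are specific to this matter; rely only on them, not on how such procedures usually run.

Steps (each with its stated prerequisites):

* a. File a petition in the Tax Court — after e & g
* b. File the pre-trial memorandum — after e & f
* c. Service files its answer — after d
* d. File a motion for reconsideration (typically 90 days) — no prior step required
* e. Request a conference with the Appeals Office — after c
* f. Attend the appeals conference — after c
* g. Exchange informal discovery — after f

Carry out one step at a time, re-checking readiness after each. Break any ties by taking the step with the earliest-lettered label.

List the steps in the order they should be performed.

d, c, e, f, b, g, a

Only d has no prerequisites, so it is first.
c needed d, now all done → c.
Now e and f have their prerequisites met. e has the earlier label, so e next.
f is the only step now ready → f.
Ready: b and g. b has the earlier label → b.
That leaves g as the only ready step → g.
Next only a has its prerequisites met → a.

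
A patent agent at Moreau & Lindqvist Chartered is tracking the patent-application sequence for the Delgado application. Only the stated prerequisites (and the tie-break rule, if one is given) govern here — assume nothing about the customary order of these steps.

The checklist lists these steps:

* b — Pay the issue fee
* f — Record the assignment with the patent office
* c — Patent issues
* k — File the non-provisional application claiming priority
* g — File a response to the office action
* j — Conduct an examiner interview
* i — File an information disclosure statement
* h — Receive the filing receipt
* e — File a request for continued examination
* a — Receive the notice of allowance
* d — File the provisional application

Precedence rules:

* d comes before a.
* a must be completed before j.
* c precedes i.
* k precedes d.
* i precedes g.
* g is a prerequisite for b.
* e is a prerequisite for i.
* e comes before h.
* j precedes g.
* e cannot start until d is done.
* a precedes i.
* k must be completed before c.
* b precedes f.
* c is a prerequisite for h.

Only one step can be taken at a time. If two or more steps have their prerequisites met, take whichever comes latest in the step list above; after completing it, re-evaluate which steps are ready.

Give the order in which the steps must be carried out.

k is the only step with nothing outstanding, so it goes first.
d and c are both available; d is listed later → d.
a and e now also ready, so the ready set is {a, e, c}; a is listed later → a.
Ready: e, j and c. e is listed later → e.
j and c are both available; j is listed later → j.
c needed k, now all done → c.
Now h and i have their prerequisites met. h is listed later, so h next.
i needed a, e and c, now all done → i.
That leaves g as the only ready step → g.
b needed g, now all done → b.
f is the only step now ready → f.

k → d → a → e → j → c → h → i → g → b → f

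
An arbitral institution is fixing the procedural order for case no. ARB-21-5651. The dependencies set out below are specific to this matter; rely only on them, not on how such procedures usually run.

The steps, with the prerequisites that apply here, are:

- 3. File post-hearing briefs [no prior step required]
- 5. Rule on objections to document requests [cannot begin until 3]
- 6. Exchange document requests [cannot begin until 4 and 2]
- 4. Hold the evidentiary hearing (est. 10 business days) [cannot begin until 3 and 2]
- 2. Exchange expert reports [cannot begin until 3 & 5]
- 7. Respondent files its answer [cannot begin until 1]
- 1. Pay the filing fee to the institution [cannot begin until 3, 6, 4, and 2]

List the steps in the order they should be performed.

3 is the only step with nothing outstanding, so it goes first.
5 needed 3, now all done → 5.
2 needed 3 and 5, now all done → 2.
That leaves 4 as the only ready step → 4.
Next only 6 has its prerequisites met → 6.
1 is the only step now ready → 1.
That leaves 7 as the only ready step → 7.

3 → 5 → 2 → 4 → 6 → 1 → 7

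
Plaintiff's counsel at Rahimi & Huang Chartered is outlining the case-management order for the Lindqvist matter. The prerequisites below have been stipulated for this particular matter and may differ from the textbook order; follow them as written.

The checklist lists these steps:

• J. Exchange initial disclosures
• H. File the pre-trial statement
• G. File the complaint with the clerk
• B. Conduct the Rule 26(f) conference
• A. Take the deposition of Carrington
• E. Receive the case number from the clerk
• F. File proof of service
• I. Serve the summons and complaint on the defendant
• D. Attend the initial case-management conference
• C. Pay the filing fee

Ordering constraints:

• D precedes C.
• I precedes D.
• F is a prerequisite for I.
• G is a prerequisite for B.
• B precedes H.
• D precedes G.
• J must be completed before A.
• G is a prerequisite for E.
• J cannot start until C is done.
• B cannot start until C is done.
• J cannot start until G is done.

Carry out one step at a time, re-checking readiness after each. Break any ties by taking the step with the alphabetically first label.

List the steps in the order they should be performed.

F → I → D → C → G → B → E → H → J → A

Only F has no prerequisites, so it is first.
That leaves I as the only ready step → I.
D is the only step now ready → D.
Ready: C and G. C has the earlier label → C.
G needed D, now all done → G.
Ready: B, E and J. B has the earlier label → B.
H now also ready, so the ready set is {E, H, J}; E has the earlier label → E.
H and J are both available; H has the earlier label → H.
That leaves J as the only ready step → J.
That leaves A as the only ready step → A.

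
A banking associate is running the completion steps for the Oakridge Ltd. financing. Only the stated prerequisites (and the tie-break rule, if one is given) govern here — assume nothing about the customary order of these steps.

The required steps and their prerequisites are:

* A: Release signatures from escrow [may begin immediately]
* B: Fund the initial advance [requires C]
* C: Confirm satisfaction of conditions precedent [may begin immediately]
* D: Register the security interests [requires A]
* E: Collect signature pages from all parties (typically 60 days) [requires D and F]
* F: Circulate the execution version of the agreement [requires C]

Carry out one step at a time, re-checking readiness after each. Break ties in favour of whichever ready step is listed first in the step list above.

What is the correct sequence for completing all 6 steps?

A and C have no prerequisites; A is listed earlier, so A is first.
D now also ready, so the ready set is {C, D}; C is listed earlier → C.
Now B, D and F have their prerequisites met. B is listed earlier, so B next.
Now D and F have their prerequisites met. D is listed earlier, so D next.
F needed C, now all done → F.
E needed D and F, now all done → E.

A, C, B, D, F, E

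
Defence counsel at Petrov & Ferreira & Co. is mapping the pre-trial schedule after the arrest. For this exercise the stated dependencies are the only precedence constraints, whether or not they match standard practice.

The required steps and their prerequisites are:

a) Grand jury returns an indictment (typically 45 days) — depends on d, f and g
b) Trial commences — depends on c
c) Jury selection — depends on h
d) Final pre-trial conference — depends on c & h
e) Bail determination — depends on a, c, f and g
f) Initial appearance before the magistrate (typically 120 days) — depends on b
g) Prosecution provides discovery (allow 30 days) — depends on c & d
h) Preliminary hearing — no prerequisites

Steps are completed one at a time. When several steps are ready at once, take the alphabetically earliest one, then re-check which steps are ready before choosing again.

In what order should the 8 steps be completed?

h → c → b → d → f → g → a → e

h has no prerequisites → h first.
c needed h, now all done → c.
Now b and d have their prerequisites met. b has the earlier label, so b next.
Now d and f have their prerequisites met. d has the earlier label, so d next.
Now f and g have their prerequisites met. f has the earlier label, so f next.
g is the only step now ready → g.
a needed d, f and g, now all done → a.
e needed a, c, f and g, now all done → e.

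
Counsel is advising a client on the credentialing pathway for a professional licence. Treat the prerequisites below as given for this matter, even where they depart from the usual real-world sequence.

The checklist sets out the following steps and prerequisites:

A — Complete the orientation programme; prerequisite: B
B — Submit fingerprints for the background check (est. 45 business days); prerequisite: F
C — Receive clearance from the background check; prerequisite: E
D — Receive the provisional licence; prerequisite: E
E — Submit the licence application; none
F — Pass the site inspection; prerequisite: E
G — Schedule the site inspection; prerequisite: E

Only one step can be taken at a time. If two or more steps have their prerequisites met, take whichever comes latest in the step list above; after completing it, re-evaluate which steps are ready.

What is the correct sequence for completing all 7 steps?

E G F D C B A

E has no prerequisites → E first.
Now G, F, D and C have their prerequisites met. G is listed later, so G next.
F, D and C are all available; F is listed later → F.
B now also ready, so the ready set is {D, C, B}; D is listed later → D.
C and B are both available; C is listed later → C.
That leaves B as the only ready step → B.
That leaves A as the only ready step → A.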